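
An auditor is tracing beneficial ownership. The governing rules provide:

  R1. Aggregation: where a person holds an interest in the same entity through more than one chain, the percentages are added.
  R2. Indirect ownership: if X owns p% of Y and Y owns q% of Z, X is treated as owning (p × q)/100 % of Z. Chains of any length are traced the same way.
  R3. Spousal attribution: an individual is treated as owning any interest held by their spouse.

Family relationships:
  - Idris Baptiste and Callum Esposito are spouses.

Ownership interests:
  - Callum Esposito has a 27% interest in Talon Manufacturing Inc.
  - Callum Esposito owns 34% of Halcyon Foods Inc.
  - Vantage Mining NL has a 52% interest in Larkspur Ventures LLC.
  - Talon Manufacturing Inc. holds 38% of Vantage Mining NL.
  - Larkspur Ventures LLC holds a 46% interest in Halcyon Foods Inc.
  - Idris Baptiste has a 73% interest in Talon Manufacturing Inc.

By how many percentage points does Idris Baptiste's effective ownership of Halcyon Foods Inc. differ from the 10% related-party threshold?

By spousal attribution (R3), Idris Baptiste is treated as also owning Callum Esposito's interest in Talon Manufacturing Inc, giving 73% + 27% = 100%.
By spousal attribution (R3), Idris Baptiste is treated as owning Callum Esposito's 34% interest in Halcyon Foods Inc.
Chain via Talon Manufacturing Inc. → Vantage Mining NL → Larkspur Ventures LLC (R2): 100% × 38% × 52% × 46% = 9.0896% of Halcyon Foods Inc.
Direct interest in Halcyon Foods Inc: 34%.
Aggregating (R1): 9.0896% + 34% = 43.0896%.
43.0896% exceeds the 10% threshold by 33.0896 percentage points.

33.0896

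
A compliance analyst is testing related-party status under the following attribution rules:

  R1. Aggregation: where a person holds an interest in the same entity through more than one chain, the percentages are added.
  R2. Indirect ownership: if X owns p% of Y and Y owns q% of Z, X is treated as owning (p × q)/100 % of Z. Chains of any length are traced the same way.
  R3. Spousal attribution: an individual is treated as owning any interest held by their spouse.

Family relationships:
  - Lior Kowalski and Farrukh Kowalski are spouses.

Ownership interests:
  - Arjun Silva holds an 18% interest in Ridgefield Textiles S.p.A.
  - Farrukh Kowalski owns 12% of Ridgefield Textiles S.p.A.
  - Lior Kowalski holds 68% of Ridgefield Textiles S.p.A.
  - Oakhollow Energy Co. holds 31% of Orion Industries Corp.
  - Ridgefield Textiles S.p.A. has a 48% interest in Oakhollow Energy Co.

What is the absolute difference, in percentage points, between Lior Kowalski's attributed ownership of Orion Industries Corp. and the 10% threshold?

By spousal attribution (R3), Lior Kowalski is treated as also owning Farrukh Kowalski's interest in Ridgefield Textiles S.p.A, giving 68% + 12% = 80%.
Chain via Ridgefield Textiles S.p.A. → Oakhollow Energy Co. (R2): 80% × 48% × 31% = 11.904% of Orion Industries Corp.
11.904% exceeds the 10% threshold by 1.904 percentage points.

1.904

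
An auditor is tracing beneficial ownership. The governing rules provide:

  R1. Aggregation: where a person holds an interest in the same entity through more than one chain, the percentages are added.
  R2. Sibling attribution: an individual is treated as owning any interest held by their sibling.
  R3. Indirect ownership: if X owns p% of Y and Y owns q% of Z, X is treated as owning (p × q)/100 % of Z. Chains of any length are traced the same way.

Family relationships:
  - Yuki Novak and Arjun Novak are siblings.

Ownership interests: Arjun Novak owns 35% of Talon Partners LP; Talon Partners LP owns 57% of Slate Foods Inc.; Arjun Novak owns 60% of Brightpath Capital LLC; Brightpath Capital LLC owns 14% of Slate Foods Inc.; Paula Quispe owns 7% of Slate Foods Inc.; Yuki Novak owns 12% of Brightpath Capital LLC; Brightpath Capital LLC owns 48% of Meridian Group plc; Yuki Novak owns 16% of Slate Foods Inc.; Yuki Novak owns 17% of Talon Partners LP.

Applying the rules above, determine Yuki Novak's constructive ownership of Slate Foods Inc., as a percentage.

55.72%

By sibling attribution (R2), Yuki Novak is treated as also owning Arjun Novak's interest in Talon Partners LP, giving 17% + 35% = 52%.
By sibling attribution (R2), Yuki Novak is treated as also owning Arjun Novak's interest in Brightpath Capital LLC, giving 12% + 60% = 72%.
Chain via Talon Partners LP (R3): 52% × 57% = 29.64% of Slate Foods Inc.
Chain via Brightpath Capital LLC (R3): 72% × 14% = 10.08% of Slate Foods Inc.
Direct interest in Slate Foods Inc: 16%.
Aggregating (R1): 29.64% + 10.08% + 16% = 55.72%.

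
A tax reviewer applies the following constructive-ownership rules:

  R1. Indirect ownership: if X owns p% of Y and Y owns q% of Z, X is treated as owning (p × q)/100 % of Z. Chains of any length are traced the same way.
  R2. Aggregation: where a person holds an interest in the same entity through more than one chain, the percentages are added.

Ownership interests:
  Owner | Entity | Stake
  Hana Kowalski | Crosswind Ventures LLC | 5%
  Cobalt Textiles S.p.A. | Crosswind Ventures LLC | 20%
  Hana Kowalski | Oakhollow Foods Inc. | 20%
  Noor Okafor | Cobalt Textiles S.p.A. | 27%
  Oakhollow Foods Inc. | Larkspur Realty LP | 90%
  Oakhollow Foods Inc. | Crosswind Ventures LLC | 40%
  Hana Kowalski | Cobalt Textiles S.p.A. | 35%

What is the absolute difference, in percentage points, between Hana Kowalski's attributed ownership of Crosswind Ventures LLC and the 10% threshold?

Chain via Cobalt Textiles S.p.A. (R1): 35% × 20% = 7% of Crosswind Ventures LLC.
Chain via Oakhollow Foods Inc. (R1): 20% × 40% = 8% of Crosswind Ventures LLC.
Direct interest in Crosswind Ventures LLC: 5%.
Aggregating (R2): 7% + 8% + 5% = 20%.
20% exceeds the 10% threshold by 10 percentage points.

10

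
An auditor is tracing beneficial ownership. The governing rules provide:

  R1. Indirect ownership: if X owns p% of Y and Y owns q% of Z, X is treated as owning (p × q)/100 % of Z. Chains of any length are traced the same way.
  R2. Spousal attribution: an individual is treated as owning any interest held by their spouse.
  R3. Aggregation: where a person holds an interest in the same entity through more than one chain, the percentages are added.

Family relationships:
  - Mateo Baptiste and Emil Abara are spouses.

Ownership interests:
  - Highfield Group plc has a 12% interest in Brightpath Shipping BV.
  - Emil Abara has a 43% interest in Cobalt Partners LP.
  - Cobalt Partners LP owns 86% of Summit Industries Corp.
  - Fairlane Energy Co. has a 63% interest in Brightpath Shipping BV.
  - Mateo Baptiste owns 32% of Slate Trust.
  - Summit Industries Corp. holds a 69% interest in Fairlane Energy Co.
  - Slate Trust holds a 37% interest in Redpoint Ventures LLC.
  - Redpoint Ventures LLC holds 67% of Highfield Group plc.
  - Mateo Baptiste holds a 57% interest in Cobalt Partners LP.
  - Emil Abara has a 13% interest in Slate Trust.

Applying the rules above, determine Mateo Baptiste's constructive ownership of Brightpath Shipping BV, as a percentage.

By spousal attribution (R2), Mateo Baptiste is treated as also owning Emil Abara's interest in Slate Trust, giving 32% + 13% = 45%.
By spousal attribution (R2), Mateo Baptiste is treated as also owning Emil Abara's interest in Cobalt Partners LP, giving 57% + 43% = 100%.
Chain via Slate Trust → Redpoint Ventures LLC → Highfield Group plc (R1): 45% × 37% × 67% × 12% = 1.33866% of Brightpath Shipping BV.
Chain via Cobalt Partners LP → Summit Industries Corp. → Fairlane Energy Co. (R1): 100% × 86% × 69% × 63% = 37.3842% of Brightpath Shipping BV.
Aggregating (R3): 1.33866% + 37.3842% = 38.72286%.

38.72286%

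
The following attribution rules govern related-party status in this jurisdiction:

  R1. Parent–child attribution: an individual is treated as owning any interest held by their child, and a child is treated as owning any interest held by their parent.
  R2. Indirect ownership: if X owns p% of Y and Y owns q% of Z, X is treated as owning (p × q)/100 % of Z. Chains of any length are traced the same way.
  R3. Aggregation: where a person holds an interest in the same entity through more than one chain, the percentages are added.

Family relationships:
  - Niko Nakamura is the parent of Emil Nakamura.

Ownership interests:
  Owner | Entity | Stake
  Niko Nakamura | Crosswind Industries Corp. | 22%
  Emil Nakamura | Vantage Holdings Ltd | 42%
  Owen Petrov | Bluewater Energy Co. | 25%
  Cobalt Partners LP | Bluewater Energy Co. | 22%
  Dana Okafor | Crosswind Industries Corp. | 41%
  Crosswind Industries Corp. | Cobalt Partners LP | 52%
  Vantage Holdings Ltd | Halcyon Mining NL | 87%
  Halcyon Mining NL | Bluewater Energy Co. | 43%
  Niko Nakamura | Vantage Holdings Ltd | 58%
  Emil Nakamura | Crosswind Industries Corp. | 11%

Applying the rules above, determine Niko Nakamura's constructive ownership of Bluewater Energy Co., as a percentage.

By parent–child attribution (R1), Niko Nakamura is treated as also owning Emil Nakamura's interest in Crosswind Industries Corp, giving 22% + 11% = 33%.
By parent–child attribution (R1), Niko Nakamura is treated as also owning Emil Nakamura's interest in Vantage Holdings Ltd, giving 58% + 42% = 100%.
Chain via Crosswind Industries Corp. → Cobalt Partners LP (R2): 33% × 52% × 22% = 3.7752% of Bluewater Energy Co.
Chain via Vantage Holdings Ltd → Halcyon Mining NL (R2): 100% × 87% × 43% = 37.41% of Bluewater Energy Co.
Aggregating (R3): 3.7752% + 37.41% = 41.1852%.

41.1852%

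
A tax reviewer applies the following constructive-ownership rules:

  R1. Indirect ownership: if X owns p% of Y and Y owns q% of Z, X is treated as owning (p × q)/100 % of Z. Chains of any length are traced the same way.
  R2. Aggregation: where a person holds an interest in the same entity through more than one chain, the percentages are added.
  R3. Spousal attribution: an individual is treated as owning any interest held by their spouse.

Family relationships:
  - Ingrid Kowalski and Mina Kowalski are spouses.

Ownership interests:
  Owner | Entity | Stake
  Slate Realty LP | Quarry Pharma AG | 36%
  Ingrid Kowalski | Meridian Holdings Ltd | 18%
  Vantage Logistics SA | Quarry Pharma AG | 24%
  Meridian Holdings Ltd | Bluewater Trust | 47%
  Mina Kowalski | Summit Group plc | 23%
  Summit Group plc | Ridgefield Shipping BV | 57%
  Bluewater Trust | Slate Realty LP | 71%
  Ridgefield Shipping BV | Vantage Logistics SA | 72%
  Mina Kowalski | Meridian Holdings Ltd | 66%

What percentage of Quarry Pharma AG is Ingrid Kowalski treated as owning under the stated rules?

12.356496%

By spousal attribution (R3), Ingrid Kowalski is treated as also owning Mina Kowalski's interest in Meridian Holdings Ltd, giving 18% + 66% = 84%.
By spousal attribution (R3), Ingrid Kowalski is treated as owning Mina Kowalski's 23% interest in Summit Group plc.
Chain via Meridian Holdings Ltd → Bluewater Trust → Slate Realty LP (R1): 84% × 47% × 71% × 36% = 10.091088% of Quarry Pharma AG.
Chain via Summit Group plc → Ridgefield Shipping BV → Vantage Logistics SA (R1): 23% × 57% × 72% × 24% = 2.265408% of Quarry Pharma AG.
Aggregating (R2): 10.091088% + 2.265408% = 12.356496%.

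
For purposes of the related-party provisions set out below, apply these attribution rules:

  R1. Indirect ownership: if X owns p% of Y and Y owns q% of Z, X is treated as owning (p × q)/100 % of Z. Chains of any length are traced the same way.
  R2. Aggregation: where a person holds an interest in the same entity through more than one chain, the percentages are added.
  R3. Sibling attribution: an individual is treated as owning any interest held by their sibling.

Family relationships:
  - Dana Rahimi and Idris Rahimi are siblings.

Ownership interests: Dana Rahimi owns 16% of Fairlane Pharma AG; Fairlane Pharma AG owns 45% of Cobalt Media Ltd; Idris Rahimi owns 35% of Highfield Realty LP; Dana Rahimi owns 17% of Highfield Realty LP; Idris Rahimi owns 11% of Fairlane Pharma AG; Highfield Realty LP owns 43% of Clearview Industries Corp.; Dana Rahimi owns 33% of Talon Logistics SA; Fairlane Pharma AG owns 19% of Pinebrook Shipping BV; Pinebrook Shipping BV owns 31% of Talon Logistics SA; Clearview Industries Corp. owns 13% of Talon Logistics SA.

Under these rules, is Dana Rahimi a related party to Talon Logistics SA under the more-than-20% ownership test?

By sibling attribution (R3), Dana Rahimi is treated as also owning Idris Rahimi's interest in Highfield Realty LP, giving 17% + 35% = 52%.
By sibling attribution (R3), Dana Rahimi is treated as also owning Idris Rahimi's interest in Fairlane Pharma AG, giving 16% + 11% = 27%.
Chain via Highfield Realty LP → Clearview Industries Corp. (R1): 52% × 43% × 13% = 2.9068% of Talon Logistics SA.
Chain via Fairlane Pharma AG → Pinebrook Shipping BV (R1): 27% × 19% × 31% = 1.5903% of Talon Logistics SA.
Direct interest in Talon Logistics SA: 33%.
Aggregating (R2): 2.9068% + 1.5903% + 33% = 37.4971%.
37.4971% exceeds the 20% threshold, so Dana is a related party to Talon Logistics SA.

Yes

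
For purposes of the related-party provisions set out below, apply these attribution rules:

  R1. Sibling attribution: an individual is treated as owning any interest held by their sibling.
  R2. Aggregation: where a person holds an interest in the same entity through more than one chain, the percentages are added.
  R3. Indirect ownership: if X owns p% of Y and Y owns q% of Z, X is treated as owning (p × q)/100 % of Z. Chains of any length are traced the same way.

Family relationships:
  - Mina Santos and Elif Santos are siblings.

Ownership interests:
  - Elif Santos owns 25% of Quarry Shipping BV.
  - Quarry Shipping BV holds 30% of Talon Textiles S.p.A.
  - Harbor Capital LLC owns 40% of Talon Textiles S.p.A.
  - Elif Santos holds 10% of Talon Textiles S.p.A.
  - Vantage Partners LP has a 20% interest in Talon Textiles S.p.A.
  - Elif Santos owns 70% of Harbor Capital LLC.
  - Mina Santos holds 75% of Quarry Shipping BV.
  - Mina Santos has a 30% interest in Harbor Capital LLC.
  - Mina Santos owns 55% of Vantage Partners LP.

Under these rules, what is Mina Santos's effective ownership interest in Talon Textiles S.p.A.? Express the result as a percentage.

By sibling attribution (R1), Mina Santos is treated as also owning Elif Santos's interest in Harbor Capital LLC, giving 30% + 70% = 100%.
By sibling attribution (R1), Mina Santos is treated as also owning Elif Santos's interest in Quarry Shipping BV, giving 75% + 25% = 100%.
By sibling attribution (R1), Mina Santos is treated as owning Elif Santos's 10% interest in Talon Textiles S.p.A.
Chain via Vantage Partners LP (R3): 55% × 20% = 11% of Talon Textiles S.p.A.
Chain via Harbor Capital LLC (R3): 100% × 40% = 40% of Talon Textiles S.p.A.
Chain via Quarry Shipping BV (R3): 100% × 30% = 30% of Talon Textiles S.p.A.
Direct interest in Talon Textiles S.p.A: 10%.
Aggregating (R2): 11% + 40% + 30% + 10% = 91%.

91%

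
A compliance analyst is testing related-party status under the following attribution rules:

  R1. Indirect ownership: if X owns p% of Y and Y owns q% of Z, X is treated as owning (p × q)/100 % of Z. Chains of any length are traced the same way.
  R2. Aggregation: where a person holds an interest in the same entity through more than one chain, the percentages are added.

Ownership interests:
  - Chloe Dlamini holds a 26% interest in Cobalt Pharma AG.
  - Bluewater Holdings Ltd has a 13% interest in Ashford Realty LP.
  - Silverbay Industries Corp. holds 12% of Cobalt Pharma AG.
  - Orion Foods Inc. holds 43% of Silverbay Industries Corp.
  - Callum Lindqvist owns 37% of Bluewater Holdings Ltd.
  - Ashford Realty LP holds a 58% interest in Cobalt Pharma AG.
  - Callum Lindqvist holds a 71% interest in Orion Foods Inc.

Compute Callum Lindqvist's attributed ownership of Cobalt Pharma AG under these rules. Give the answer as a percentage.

Chain via Orion Foods Inc. → Silverbay Industries Corp. (R1): 71% × 43% × 12% = 3.6636% of Cobalt Pharma AG.
Chain via Bluewater Holdings Ltd → Ashford Realty LP (R1): 37% × 13% × 58% = 2.7898% of Cobalt Pharma AG.
Aggregating (R2): 3.6636% + 2.7898% = 6.4534%.

6.4534%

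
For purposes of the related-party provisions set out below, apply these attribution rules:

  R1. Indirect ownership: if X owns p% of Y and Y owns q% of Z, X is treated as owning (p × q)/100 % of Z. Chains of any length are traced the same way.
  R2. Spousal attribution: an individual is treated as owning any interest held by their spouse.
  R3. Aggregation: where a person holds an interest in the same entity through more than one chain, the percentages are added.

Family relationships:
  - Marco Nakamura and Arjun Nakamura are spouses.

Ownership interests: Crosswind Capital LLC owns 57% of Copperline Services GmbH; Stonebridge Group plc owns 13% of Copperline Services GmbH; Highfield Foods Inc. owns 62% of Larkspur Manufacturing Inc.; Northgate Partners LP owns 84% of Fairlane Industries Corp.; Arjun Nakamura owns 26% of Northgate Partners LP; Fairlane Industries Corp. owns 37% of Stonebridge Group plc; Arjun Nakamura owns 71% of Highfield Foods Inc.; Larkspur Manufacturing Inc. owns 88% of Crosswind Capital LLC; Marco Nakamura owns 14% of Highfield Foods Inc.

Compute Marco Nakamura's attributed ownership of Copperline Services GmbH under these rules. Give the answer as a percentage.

By spousal attribution (R2), Marco Nakamura is treated as also owning Arjun Nakamura's interest in Highfield Foods Inc, giving 14% + 71% = 85%.
By spousal attribution (R2), Marco Nakamura is treated as owning Arjun Nakamura's 26% interest in Northgate Partners LP.
Chain via Highfield Foods Inc. → Larkspur Manufacturing Inc. → Crosswind Capital LLC (R1): 85% × 62% × 88% × 57% = 26.43432% of Copperline Services GmbH.
Chain via Northgate Partners LP → Fairlane Industries Corp. → Stonebridge Group plc (R1): 26% × 84% × 37% × 13% = 1.050504% of Copperline Services GmbH.
Aggregating (R3): 26.43432% + 1.050504% = 27.484824%.

27.484824%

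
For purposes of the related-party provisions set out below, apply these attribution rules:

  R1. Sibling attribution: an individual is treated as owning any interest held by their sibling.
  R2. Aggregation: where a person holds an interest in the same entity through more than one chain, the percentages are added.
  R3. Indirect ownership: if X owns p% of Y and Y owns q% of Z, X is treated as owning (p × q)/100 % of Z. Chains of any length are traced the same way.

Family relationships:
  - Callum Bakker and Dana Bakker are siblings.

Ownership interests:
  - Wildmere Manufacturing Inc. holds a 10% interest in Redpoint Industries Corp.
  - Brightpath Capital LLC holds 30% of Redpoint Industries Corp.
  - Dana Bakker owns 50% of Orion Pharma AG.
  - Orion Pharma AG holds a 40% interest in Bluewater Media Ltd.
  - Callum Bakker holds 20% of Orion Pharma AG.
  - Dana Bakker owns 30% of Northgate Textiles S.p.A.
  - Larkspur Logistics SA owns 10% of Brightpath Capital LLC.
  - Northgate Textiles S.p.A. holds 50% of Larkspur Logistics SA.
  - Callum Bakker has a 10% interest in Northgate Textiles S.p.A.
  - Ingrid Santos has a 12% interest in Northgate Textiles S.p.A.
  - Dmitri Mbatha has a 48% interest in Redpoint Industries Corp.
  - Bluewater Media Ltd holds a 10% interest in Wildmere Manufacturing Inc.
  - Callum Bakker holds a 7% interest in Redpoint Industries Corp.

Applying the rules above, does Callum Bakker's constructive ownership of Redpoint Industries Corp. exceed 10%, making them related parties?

By sibling attribution (R1), Callum Bakker is treated as also owning Dana Bakker's interest in Northgate Textiles S.p.A, giving 10% + 30% = 40%.
By sibling attribution (R1), Callum Bakker is treated as also owning Dana Bakker's interest in Orion Pharma AG, giving 20% + 50% = 70%.
Chain via Northgate Textiles S.p.A. → Larkspur Logistics SA → Brightpath Capital LLC (R3): 40% × 50% × 10% × 30% = 0.6% of Redpoint Industries Corp.
Chain via Orion Pharma AG → Bluewater Media Ltd → Wildmere Manufacturing Inc. (R3): 70% × 40% × 10% × 10% = 0.28% of Redpoint Industries Corp.
Direct interest in Redpoint Industries Corp: 7%.
Aggregating (R2): 0.6% + 0.28% + 7% = 7.88%.
7.88% does not exceed the 10% threshold, so Callum is not a related party to Redpoint Industries Corp.

No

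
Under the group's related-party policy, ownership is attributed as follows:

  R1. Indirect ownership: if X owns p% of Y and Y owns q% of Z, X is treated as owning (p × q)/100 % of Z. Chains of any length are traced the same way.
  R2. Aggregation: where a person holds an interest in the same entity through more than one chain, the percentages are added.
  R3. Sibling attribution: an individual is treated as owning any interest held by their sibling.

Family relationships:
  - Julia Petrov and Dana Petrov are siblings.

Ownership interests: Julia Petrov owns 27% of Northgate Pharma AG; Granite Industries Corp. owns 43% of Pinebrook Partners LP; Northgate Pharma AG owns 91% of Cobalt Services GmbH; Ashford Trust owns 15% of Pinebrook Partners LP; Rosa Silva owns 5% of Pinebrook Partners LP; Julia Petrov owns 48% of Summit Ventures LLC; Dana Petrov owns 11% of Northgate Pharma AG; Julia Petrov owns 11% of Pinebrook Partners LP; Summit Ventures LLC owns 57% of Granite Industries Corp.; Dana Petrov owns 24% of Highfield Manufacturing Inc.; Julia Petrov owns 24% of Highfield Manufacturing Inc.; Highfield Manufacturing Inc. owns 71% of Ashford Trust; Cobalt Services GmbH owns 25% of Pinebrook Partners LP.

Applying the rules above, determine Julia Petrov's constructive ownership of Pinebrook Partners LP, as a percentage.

36.5218%

By sibling attribution (R3), Julia Petrov is treated as also owning Dana Petrov's interest in Northgate Pharma AG, giving 27% + 11% = 38%.
By sibling attribution (R3), Julia Petrov is treated as also owning Dana Petrov's interest in Highfield Manufacturing Inc, giving 24% + 24% = 48%.
Chain via Summit Ventures LLC → Granite Industries Corp. (R1): 48% × 57% × 43% = 11.7648% of Pinebrook Partners LP.
Chain via Northgate Pharma AG → Cobalt Services GmbH (R1): 38% × 91% × 25% = 8.645% of Pinebrook Partners LP.
Chain via Highfield Manufacturing Inc. → Ashford Trust (R1): 48% × 71% × 15% = 5.112% of Pinebrook Partners LP.
Direct interest in Pinebrook Partners LP: 11%.
Aggregating (R2): 11.7648% + 8.645% + 5.112% + 11% = 36.5218%.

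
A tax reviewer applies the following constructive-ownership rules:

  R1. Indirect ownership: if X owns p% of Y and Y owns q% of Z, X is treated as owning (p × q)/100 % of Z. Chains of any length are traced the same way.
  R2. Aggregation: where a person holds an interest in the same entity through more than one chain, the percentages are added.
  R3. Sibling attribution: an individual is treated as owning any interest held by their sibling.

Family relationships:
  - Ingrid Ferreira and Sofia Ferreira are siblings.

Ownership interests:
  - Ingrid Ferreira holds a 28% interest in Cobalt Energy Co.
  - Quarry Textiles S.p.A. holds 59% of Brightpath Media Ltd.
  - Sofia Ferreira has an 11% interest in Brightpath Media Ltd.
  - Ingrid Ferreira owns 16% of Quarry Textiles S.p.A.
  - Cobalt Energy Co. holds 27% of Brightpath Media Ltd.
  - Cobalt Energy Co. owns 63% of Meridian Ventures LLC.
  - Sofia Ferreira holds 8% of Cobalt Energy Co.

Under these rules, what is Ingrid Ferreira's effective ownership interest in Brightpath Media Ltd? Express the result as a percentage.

By sibling attribution (R3), Ingrid Ferreira is treated as also owning Sofia Ferreira's interest in Cobalt Energy Co, giving 28% + 8% = 36%.
By sibling attribution (R3), Ingrid Ferreira is treated as owning Sofia Ferreira's 11% interest in Brightpath Media Ltd.
Chain via Quarry Textiles S.p.A. (R1): 16% × 59% = 9.44% of Brightpath Media Ltd.
Chain via Cobalt Energy Co. (R1): 36% × 27% = 9.72% of Brightpath Media Ltd.
Direct interest in Brightpath Media Ltd: 11%.
Aggregating (R2): 9.44% + 9.72% + 11% = 30.16%.

30.16%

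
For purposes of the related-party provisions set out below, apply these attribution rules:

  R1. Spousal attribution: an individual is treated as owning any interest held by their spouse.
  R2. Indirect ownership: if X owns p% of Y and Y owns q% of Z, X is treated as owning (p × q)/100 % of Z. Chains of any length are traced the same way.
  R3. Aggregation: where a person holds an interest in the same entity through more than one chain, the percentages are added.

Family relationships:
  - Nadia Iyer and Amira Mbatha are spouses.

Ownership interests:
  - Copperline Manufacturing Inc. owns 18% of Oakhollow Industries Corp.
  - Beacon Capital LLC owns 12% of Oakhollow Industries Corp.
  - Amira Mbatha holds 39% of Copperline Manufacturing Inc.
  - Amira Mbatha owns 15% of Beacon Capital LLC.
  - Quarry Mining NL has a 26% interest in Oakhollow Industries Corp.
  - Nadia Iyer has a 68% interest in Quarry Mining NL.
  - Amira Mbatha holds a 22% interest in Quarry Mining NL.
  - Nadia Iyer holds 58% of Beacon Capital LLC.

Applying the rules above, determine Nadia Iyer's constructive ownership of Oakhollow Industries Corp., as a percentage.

By spousal attribution (R1), Nadia Iyer is treated as also owning Amira Mbatha's interest in Beacon Capital LLC, giving 58% + 15% = 73%.
By spousal attribution (R1), Nadia Iyer is treated as also owning Amira Mbatha's interest in Quarry Mining NL, giving 68% + 22% = 90%.
By spousal attribution (R1), Nadia Iyer is treated as owning Amira Mbatha's 39% interest in Copperline Manufacturing Inc.
Chain via Beacon Capital LLC (R2): 73% × 12% = 8.76% of Oakhollow Industries Corp.
Chain via Quarry Mining NL (R2): 90% × 26% = 23.4% of Oakhollow Industries Corp.
Chain via Copperline Manufacturing Inc. (R2): 39% × 18% = 7.02% of Oakhollow Industries Corp.
Aggregating (R3): 8.76% + 23.4% + 7.02% = 39.18%.

39.18%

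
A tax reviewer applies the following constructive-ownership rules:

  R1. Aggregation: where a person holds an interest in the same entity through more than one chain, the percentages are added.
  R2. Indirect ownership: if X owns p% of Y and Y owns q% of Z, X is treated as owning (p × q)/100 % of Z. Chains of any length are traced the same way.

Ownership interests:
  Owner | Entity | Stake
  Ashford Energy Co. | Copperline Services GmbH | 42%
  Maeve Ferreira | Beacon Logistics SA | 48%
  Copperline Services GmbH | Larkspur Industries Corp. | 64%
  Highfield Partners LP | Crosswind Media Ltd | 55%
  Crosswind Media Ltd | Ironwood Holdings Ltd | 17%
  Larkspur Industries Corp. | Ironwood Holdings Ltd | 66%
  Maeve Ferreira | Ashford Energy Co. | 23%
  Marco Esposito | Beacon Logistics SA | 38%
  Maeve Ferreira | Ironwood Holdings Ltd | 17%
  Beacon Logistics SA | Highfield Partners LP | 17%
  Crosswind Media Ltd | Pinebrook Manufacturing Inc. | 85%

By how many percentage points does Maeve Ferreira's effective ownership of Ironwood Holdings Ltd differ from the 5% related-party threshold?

Chain via Beacon Logistics SA → Highfield Partners LP → Crosswind Media Ltd (R2): 48% × 17% × 55% × 17% = 0.76296% of Ironwood Holdings Ltd.
Chain via Ashford Energy Co. → Copperline Services GmbH → Larkspur Industries Corp. (R2): 23% × 42% × 64% × 66% = 4.080384% of Ironwood Holdings Ltd.
Direct interest in Ironwood Holdings Ltd: 17%.
Aggregating (R1): 0.76296% + 4.080384% + 17% = 21.843344%.
21.843344% exceeds the 5% threshold by 16.843344 percentage points.

16.843344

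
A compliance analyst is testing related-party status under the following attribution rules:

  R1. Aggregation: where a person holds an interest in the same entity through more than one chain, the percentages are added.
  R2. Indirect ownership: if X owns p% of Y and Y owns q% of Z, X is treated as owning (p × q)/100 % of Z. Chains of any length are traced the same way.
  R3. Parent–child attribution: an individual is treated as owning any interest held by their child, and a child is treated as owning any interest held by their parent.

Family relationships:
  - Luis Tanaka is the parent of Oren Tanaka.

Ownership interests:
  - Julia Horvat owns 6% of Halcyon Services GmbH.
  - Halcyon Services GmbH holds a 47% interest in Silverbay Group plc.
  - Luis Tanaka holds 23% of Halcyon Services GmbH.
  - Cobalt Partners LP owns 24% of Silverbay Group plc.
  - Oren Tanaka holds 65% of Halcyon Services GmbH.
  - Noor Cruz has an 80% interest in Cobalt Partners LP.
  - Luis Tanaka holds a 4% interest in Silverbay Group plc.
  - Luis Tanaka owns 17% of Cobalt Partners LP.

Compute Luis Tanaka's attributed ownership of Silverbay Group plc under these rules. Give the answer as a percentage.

49.44%

By parent–child attribution (R3), Luis Tanaka is treated as also owning Oren Tanaka's interest in Halcyon Services GmbH, giving 23% + 65% = 88%.
Chain via Halcyon Services GmbH (R2): 88% × 47% = 41.36% of Silverbay Group plc.
Chain via Cobalt Partners LP (R2): 17% × 24% = 4.08% of Silverbay Group plc.
Direct interest in Silverbay Group plc: 4%.
Aggregating (R1): 41.36% + 4.08% + 4% = 49.44%.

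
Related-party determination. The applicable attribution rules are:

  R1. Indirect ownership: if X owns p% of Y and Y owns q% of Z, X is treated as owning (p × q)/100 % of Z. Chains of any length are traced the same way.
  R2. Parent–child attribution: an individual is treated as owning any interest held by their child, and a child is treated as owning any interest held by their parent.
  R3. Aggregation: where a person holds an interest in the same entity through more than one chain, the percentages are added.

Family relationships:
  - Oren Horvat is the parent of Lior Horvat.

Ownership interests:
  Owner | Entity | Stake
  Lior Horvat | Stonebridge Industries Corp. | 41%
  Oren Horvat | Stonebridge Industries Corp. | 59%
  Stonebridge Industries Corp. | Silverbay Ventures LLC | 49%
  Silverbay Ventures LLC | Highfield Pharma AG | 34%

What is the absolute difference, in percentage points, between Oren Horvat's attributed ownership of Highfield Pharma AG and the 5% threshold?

11.66

By parent–child attribution (R2), Oren Horvat is treated as also owning Lior Horvat's interest in Stonebridge Industries Corp, giving 59% + 41% = 100%.
Chain via Stonebridge Industries Corp. → Silverbay Ventures LLC (R1): 100% × 49% × 34% = 16.66% of Highfield Pharma AG.
16.66% exceeds the 5% threshold by 11.66 percentage points.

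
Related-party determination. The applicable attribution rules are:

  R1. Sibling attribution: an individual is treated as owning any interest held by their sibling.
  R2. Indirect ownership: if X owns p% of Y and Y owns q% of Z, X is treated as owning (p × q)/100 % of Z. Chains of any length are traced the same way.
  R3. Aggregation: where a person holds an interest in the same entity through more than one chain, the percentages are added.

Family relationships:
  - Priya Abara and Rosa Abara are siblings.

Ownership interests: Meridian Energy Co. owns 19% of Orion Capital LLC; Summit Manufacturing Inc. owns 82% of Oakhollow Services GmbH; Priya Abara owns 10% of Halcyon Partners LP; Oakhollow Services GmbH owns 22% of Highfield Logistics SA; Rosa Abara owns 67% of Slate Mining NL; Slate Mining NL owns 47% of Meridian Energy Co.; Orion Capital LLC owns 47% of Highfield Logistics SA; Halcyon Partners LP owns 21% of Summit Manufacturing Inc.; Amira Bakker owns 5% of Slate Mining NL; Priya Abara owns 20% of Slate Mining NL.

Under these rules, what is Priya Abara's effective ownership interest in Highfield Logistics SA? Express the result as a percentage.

4.030317%

By sibling attribution (R1), Priya Abara is treated as also owning Rosa Abara's interest in Slate Mining NL, giving 20% + 67% = 87%.
Chain via Halcyon Partners LP → Summit Manufacturing Inc. → Oakhollow Services GmbH (R2): 10% × 21% × 82% × 22% = 0.37884% of Highfield Logistics SA.
Chain via Slate Mining NL → Meridian Energy Co. → Orion Capital LLC (R2): 87% × 47% × 19% × 47% = 3.651477% of Highfield Logistics SA.
Aggregating (R3): 0.37884% + 3.651477% = 4.030317%.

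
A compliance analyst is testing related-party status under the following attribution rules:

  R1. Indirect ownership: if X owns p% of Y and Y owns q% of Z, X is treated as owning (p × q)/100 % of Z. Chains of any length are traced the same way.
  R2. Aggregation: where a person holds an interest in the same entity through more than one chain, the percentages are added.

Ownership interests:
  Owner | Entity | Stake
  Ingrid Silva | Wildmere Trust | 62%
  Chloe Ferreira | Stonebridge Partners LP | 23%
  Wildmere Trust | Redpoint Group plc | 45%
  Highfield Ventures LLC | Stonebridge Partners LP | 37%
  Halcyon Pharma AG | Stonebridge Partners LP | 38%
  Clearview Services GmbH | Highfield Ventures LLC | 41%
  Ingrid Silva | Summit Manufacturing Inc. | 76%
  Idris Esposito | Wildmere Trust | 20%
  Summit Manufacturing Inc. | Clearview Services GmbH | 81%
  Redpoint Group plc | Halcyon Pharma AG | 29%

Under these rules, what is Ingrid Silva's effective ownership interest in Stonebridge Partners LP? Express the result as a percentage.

Chain via Summit Manufacturing Inc. → Clearview Services GmbH → Highfield Ventures LLC (R1): 76% × 81% × 41% × 37% = 9.338652% of Stonebridge Partners LP.
Chain via Wildmere Trust → Redpoint Group plc → Halcyon Pharma AG (R1): 62% × 45% × 29% × 38% = 3.07458% of Stonebridge Partners LP.
Aggregating (R2): 9.338652% + 3.07458% = 12.413232%.

12.413232%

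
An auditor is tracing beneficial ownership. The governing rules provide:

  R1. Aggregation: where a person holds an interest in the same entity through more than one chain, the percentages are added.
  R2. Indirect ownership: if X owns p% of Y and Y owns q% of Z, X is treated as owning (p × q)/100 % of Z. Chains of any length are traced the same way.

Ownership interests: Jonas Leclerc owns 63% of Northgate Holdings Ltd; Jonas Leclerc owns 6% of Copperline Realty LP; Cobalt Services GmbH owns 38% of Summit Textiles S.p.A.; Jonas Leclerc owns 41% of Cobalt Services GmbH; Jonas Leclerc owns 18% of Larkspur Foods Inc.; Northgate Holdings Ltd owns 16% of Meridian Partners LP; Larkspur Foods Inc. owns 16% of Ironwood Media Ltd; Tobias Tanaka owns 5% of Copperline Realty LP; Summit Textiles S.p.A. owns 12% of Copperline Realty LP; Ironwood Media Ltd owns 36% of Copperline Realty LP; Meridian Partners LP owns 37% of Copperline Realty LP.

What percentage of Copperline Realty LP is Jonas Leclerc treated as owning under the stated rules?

12.636%

Chain via Northgate Holdings Ltd → Meridian Partners LP (R2): 63% × 16% × 37% = 3.7296% of Copperline Realty LP.
Chain via Cobalt Services GmbH → Summit Textiles S.p.A. (R2): 41% × 38% × 12% = 1.8696% of Copperline Realty LP.
Chain via Larkspur Foods Inc. → Ironwood Media Ltd (R2): 18% × 16% × 36% = 1.0368% of Copperline Realty LP.
Direct interest in Copperline Realty LP: 6%.
Aggregating (R1): 3.7296% + 1.8696% + 1.0368% + 6% = 12.636%.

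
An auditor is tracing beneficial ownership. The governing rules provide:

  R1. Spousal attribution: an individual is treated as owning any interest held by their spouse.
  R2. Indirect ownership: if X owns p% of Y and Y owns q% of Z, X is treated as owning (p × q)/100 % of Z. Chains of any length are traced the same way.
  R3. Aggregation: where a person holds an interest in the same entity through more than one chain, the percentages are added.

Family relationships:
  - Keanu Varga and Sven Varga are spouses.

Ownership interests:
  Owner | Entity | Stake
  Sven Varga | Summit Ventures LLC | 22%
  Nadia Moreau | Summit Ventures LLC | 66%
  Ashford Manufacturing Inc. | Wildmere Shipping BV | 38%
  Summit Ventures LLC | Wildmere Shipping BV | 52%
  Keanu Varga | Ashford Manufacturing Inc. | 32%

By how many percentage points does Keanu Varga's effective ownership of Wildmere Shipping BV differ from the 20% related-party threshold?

3.6

By spousal attribution (R1), Keanu Varga is treated as owning Sven Varga's 22% interest in Summit Ventures LLC.
Chain via Ashford Manufacturing Inc. (R2): 32% × 38% = 12.16% of Wildmere Shipping BV.
Chain via Summit Ventures LLC (R2): 22% × 52% = 11.44% of Wildmere Shipping BV.
Aggregating (R3): 12.16% + 11.44% = 23.6%.
23.6% exceeds the 20% threshold by 3.6 percentage points.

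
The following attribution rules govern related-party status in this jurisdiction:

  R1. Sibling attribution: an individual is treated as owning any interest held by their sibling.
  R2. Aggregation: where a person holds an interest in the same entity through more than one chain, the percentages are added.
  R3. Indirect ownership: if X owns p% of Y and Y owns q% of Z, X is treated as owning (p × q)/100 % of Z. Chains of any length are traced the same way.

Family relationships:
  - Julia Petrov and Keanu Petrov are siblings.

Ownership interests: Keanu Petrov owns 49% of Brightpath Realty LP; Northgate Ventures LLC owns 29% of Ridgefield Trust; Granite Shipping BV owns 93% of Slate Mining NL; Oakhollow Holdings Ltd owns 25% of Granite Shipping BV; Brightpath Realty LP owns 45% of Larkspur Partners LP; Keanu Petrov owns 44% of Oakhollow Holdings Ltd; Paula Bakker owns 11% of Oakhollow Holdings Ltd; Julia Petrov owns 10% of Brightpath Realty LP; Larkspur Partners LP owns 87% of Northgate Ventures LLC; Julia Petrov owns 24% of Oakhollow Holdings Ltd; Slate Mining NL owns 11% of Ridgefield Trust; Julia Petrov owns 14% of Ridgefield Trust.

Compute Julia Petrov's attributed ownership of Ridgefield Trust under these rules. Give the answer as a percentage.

By sibling attribution (R1), Julia Petrov is treated as also owning Keanu Petrov's interest in Oakhollow Holdings Ltd, giving 24% + 44% = 68%.
By sibling attribution (R1), Julia Petrov is treated as also owning Keanu Petrov's interest in Brightpath Realty LP, giving 10% + 49% = 59%.
Chain via Oakhollow Holdings Ltd → Granite Shipping BV → Slate Mining NL (R3): 68% × 25% × 93% × 11% = 1.7391% of Ridgefield Trust.
Chain via Brightpath Realty LP → Larkspur Partners LP → Northgate Ventures LLC (R3): 59% × 45% × 87% × 29% = 6.698565% of Ridgefield Trust.
Direct interest in Ridgefield Trust: 14%.
Aggregating (R2): 1.7391% + 6.698565% + 14% = 22.437665%.

22.437665%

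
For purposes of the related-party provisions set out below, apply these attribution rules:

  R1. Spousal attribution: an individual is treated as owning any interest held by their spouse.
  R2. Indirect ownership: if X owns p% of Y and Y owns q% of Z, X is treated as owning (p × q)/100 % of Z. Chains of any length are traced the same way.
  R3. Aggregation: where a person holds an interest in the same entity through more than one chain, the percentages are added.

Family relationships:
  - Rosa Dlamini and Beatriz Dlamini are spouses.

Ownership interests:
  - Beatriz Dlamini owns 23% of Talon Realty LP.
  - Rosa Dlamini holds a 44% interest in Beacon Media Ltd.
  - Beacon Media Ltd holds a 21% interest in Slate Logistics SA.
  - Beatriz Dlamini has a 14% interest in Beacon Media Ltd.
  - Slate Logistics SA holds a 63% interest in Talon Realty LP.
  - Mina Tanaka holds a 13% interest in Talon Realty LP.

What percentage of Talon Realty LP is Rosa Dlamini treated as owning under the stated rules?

30.6734%

By spousal attribution (R1), Rosa Dlamini is treated as also owning Beatriz Dlamini's interest in Beacon Media Ltd, giving 44% + 14% = 58%.
By spousal attribution (R1), Rosa Dlamini is treated as owning Beatriz Dlamini's 23% interest in Talon Realty LP.
Chain via Beacon Media Ltd → Slate Logistics SA (R2): 58% × 21% × 63% = 7.6734% of Talon Realty LP.
Direct interest in Talon Realty LP: 23%.
Aggregating (R3): 7.6734% + 23% = 30.6734%.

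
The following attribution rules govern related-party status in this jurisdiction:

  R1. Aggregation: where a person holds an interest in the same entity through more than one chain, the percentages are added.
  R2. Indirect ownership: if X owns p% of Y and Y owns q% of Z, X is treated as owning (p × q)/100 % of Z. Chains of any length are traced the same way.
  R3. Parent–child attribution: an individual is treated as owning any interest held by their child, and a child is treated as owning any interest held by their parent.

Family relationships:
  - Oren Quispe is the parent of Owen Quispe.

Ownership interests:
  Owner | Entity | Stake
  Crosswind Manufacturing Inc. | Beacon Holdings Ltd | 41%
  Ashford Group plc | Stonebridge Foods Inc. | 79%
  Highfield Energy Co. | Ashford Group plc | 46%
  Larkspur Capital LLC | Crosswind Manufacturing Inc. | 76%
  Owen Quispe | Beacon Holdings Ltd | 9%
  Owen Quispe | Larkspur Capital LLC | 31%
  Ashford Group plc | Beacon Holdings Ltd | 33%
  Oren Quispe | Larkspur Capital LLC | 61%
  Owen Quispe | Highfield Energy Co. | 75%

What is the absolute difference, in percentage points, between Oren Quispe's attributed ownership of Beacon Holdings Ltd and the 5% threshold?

By parent–child attribution (R3), Oren Quispe is treated as also owning Owen Quispe's interest in Larkspur Capital LLC, giving 61% + 31% = 92%.
By parent–child attribution (R3), Oren Quispe is treated as owning Owen Quispe's 75% interest in Highfield Energy Co.
By parent–child attribution (R3), Oren Quispe is treated as owning Owen Quispe's 9% interest in Beacon Holdings Ltd.
Chain via Larkspur Capital LLC → Crosswind Manufacturing Inc. (R2): 92% × 76% × 41% = 28.6672% of Beacon Holdings Ltd.
Chain via Highfield Energy Co. → Ashford Group plc (R2): 75% × 46% × 33% = 11.385% of Beacon Holdings Ltd.
Direct interest in Beacon Holdings Ltd: 9%.
Aggregating (R1): 28.6672% + 11.385% + 9% = 49.0522%.
49.0522% exceeds the 5% threshold by 44.0522 percentage points.

44.0522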